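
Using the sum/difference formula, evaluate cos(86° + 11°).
cos(86° + 11°) = cos 86° cos 11° - sin 86° sin 11° = -0.1219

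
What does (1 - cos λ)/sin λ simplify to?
(1 - cos λ)/sin λ = tan(λ/2) (using Half angle)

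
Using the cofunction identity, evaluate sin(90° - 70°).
sin(90° - 70°) = cos(70°) = 0.342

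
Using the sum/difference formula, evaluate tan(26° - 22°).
tan(26° - 22°) = (tan 26° - tan 22°)/(1 + tan 26° tan 22°) = 0.06993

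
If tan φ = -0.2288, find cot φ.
cot φ = 1/tan φ = -4.371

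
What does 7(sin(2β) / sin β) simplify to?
7(sin(2β) / sin β) = 7(2 cos β) (using Double angle)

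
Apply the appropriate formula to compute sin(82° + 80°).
sin(82° + 80°) = sin 82° cos 80° + cos 82° sin 80° = 0.309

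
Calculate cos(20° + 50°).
cos(20° + 50°) = cos 20° cos 50° - sin 20° sin 50° = 0.342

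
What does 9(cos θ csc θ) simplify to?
9(cos θ csc θ) = 9(cot θ) (using Reciprocal + quotient)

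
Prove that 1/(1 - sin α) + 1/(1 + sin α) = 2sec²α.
LHS = [(1 + sin α) + (1 - sin α)] / [(1 - sin α)(1 + sin α)] = 2/(1 - sin²α) = 2/cos²α = 2sec²α = RHS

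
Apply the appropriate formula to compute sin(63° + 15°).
sin(63° + 15°) = sin 63° cos 15° + cos 63° sin 15° = 0.9781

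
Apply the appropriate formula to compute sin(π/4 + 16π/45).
sin(π/4 + 16π/45) = sin π/4 cos 16π/45 + cos π/4 sin 16π/45 = 0.9455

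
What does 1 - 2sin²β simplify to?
1 - 2sin²β = cos(2β) (using Double angle)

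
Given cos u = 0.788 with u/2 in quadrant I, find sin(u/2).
sin(u/2) = ±√((1 - cos u)/2); positive since u/2 ∈ QI, so sin(u/2) = 0.3256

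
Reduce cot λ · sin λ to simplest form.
cot λ · sin λ = cos λ (using Quotient identity)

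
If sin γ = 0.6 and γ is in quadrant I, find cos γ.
cos γ = 0.8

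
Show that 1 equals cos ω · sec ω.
RHS = cos ω · (1/cos ω) = 1 = LHS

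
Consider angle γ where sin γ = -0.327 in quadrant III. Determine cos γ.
cos γ = ±√(1 - sin²γ) = -0.945 (negative in QIII)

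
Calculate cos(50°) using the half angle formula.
cos(50°) = √((1 + cos 100°)/2) = 0.6428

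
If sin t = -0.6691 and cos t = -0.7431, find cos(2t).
cos(2t) = cos²t - sin²t = 0.1045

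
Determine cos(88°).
cos(88°) = 0.0349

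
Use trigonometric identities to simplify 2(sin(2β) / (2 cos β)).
2(sin(2β) / (2 cos β)) = 2(sin β) (using Double angle)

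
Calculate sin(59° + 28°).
sin(59° + 28°) = sin 59° cos 28° + cos 59° sin 28° = 0.9986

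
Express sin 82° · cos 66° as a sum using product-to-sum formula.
sin 82° cos 66° = (1/2)[sin(82°+66°) + sin(82°-66°)]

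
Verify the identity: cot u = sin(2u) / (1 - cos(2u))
RHS = 2 sin u cos u / (2sin²u) = cos u/sin u = cot u = LHS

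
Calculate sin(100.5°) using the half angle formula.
sin(100.5°) = √((1 - cos 201°)/2) = 0.9833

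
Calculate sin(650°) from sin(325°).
sin(650°) = 2 sin 325° cos 325° = -0.9397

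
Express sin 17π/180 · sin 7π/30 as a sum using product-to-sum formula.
sin 17π/180 sin 7π/30 = (1/2)[cos(17π/180-7π/30) - cos(17π/180+7π/30)]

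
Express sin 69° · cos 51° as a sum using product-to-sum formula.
sin 69° cos 51° = (1/2)[sin(69°+51°) + sin(69°-51°)]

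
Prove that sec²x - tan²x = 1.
LHS = 1/cos²x - sin²x/cos²x = (1 - sin²x)/cos²x = cos²x/cos²x = 1 = RHS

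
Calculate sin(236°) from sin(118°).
sin(236°) = 2 sin 118° cos 118° = -0.829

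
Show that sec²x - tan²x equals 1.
LHS = 1/cos²x - sin²x/cos²x = (1 - sin²x)/cos²x = cos²x/cos²x = 1 = RHS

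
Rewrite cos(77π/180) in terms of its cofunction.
cos(77π/180) = sin(π/2 - 77π/180) = sin(13π/180)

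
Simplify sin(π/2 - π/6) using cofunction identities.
sin(π/2 - π/6) = cos(π/6)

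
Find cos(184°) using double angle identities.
cos(184°) = cos²92° - sin²92° = -0.9976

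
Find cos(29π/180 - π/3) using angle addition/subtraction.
cos(29π/180 - π/3) = cos 29π/180 cos π/3 + sin 29π/180 sin π/3 = 0.8572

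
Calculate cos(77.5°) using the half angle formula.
cos(77.5°) = √((1 + cos 155°)/2) = 0.2164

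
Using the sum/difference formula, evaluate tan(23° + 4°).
tan(23° + 4°) = (tan 23° + tan 4°)/(1 - tan 23° tan 4°) = 0.5095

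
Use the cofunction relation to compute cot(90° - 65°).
cot(90° - 65°) = tan(65°) = 2.145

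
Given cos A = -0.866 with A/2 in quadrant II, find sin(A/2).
sin(A/2) = ±√((1 - cos A)/2); positive since A/2 ∈ QII, so sin(A/2) = 0.9659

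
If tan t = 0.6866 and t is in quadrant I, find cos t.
cos t = 0.8244 (using tan²t + 1 = sec²t)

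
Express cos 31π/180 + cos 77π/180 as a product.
cos 31π/180 + cos 77π/180 = 2 cos(3π/10) cos(-23π/180)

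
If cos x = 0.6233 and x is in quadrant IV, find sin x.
sin x = -0.782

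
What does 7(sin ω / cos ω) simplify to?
7(sin ω / cos ω) = 7(tan ω) (using Quotient identity)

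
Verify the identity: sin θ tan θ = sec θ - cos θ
RHS = 1/cos θ - cos θ = (1 - cos²θ)/cos θ = sin²θ/cos θ = sin θ · (sin θ/cos θ) = sin θ tan θ = LHS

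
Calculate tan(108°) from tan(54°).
tan(108°) = 2 tan 54° / (1 - tan²54°) = -3.078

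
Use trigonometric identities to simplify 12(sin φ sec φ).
12(sin φ sec φ) = 12(tan φ) (using Reciprocal + quotient)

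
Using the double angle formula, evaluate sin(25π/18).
sin(25π/18) = 2 sin 25π/36 cos 25π/36 = -0.9397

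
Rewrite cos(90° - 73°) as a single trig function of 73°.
cos(90° - 73°) = sin(73°)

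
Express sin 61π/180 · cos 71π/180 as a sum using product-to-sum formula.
sin 61π/180 cos 71π/180 = (1/2)[sin(61π/180+71π/180) + sin(61π/180-71π/180)]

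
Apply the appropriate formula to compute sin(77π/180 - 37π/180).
sin(77π/180 - 37π/180) = sin 77π/180 cos 37π/180 - cos 77π/180 sin 37π/180 = 0.6428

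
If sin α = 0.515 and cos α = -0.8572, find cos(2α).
cos(2α) = cos²α - sin²α = 0.4696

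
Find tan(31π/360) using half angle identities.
tan(31π/360) = sin 31π/180 / (1 + cos 31π/180) = 0.2773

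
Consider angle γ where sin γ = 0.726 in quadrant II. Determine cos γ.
cos γ = ±√(1 - sin²γ) = -0.6877 (negative in QII)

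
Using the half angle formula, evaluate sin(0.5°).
sin(0.5°) = √((1 - cos 1°)/2) = 0.008727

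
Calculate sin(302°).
sin(302°) = -0.848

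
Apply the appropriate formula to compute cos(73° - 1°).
cos(73° - 1°) = cos 73° cos 1° + sin 73° sin 1° = 0.309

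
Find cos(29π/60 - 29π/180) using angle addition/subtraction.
cos(29π/60 - 29π/180) = cos 29π/60 cos 29π/180 + sin 29π/60 sin 29π/180 = 0.5299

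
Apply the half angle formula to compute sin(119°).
sin(119°) = √((1 - cos 238°)/2) = 0.8746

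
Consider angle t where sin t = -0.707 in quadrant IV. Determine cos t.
cos t = √(1 - sin²t) = 0.7072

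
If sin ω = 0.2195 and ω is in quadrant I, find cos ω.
cos ω = 0.9756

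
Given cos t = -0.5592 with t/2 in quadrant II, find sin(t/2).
sin(t/2) = ±√((1 - cos t)/2); positive since t/2 ∈ QII, so sin(t/2) = 0.8829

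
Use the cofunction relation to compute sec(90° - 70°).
sec(90° - 70°) = csc(70°) = 1.064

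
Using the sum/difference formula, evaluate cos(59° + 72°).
cos(59° + 72°) = cos 59° cos 72° - sin 59° sin 72° = -0.6561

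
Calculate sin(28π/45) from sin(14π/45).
sin(28π/45) = 2 sin 14π/45 cos 14π/45 = 0.9272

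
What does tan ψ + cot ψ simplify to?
tan ψ + cot ψ = sec ψ csc ψ (using Quotient identities)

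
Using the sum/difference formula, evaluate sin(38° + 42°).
sin(38° + 42°) = sin 38° cos 42° + cos 38° sin 42° = 0.9848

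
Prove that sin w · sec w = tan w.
LHS = sin w · (1/cos w) = sin w/cos w = tan w = RHS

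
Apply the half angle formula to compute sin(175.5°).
sin(175.5°) = √((1 - cos 351°)/2) = 0.07846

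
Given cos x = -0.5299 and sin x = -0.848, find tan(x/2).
tan(x/2) = sin x / (1 + cos x) = -1.804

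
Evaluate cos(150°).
cos(150°) = -√3/2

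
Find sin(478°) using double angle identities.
sin(478°) = 2 sin 239° cos 239° = 0.8829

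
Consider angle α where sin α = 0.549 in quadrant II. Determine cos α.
cos α = ±√(1 - sin²α) = -0.8358 (negative in QII)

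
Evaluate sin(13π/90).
sin(13π/90) = 0.4384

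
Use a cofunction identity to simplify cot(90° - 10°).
cot(90° - 10°) = tan(10°)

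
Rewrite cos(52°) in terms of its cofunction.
cos(52°) = sin(90° - 52°) = sin(38°)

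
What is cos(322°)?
cos(322°) = 0.788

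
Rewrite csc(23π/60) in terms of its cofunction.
csc(23π/60) = sec(π/2 - 23π/60) = sec(7π/60)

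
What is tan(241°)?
tan(241°) = 1.804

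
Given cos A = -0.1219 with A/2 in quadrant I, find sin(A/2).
sin(A/2) = ±√((1 - cos A)/2); positive since A/2 ∈ QI, so sin(A/2) = 0.749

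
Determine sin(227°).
sin(227°) = -0.7314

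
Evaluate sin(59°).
sin(59°) = 0.8572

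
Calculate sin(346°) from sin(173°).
sin(346°) = 2 sin 173° cos 173° = -0.2419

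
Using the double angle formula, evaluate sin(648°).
sin(648°) = 2 sin 324° cos 324° = -0.9511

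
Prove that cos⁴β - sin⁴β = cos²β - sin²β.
LHS = (cos²β - sin²β)(cos²β + sin²β) = (cos²β - sin²β) · 1 = cos²β - sin²β = RHS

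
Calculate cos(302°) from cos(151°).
cos(302°) = cos²151° - sin²151° = 0.5299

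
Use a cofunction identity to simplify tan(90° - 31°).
tan(90° - 31°) = cot(31°)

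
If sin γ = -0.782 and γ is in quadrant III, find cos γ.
cos γ = -0.6233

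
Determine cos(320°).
cos(320°) = 0.766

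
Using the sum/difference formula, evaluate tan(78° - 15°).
tan(78° - 15°) = (tan 78° - tan 15°)/(1 + tan 78° tan 15°) = 1.963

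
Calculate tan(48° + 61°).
tan(48° + 61°) = (tan 48° + tan 61°)/(1 - tan 48° tan 61°) = -2.904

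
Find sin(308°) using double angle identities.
sin(308°) = 2 sin 154° cos 154° = -0.788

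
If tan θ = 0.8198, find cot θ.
cot θ = 1/tan θ = 1.22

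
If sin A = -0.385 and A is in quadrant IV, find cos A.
cos A = 0.9229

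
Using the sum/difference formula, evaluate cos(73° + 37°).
cos(73° + 37°) = cos 73° cos 37° - sin 73° sin 37° = -0.342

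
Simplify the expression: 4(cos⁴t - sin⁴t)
4(cos⁴t - sin⁴t) = 4(cos(2t)) (using Factoring + double angle)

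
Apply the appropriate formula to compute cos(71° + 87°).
cos(71° + 87°) = cos 71° cos 87° - sin 71° sin 87° = -0.9272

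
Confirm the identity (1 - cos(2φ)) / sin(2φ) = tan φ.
LHS = 2sin²φ / (2 sin φ cos φ) = sin φ/cos φ = tan φ = RHS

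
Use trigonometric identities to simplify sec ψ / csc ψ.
sec ψ / csc ψ = tan ψ (using Reciprocal identities)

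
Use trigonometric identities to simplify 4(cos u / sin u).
4(cos u / sin u) = 4(cot u) (using Quotient identity)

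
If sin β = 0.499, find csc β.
csc β = 1/sin β = 2.004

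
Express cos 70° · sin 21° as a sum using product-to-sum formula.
cos 70° sin 21° = (1/2)[sin(70°+21°) - sin(70°-21°)]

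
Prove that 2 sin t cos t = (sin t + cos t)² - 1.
RHS = sin²t + 2 sin t cos t + cos²t - 1 = (sin²t + cos²t) + 2 sin t cos t - 1 = 1 + 2 sin t cos t - 1 = 2 sin t cos t = LHS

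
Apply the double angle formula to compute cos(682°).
cos(682°) = cos²341° - sin²341° = 0.788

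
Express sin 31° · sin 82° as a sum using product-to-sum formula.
sin 31° sin 82° = (1/2)[cos(31°-82°) - cos(31°+82°)]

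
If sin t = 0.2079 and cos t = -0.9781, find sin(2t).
sin(2t) = 2 sin t cos t = -0.4067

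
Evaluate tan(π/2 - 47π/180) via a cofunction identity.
tan(π/2 - 47π/180) = cot(47π/180) = 0.9325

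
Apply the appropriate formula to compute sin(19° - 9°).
sin(19° - 9°) = sin 19° cos 9° - cos 19° sin 9° = 0.1736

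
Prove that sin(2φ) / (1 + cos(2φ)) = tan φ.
LHS = 2 sin φ cos φ / (2cos²φ) = sin φ/cos φ = tan φ = RHS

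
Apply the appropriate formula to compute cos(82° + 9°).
cos(82° + 9°) = cos 82° cos 9° - sin 82° sin 9° = -0.01745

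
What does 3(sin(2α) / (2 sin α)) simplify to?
3(sin(2α) / (2 sin α)) = 3(cos α) (using Double angle)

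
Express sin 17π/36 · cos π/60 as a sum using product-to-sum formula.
sin 17π/36 cos π/60 = (1/2)[sin(17π/36+π/60) + sin(17π/36-π/60)]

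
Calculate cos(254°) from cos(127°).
cos(254°) = cos²127° - sin²127° = -0.2756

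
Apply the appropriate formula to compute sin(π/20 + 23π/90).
sin(π/20 + 23π/90) = sin π/20 cos 23π/90 + cos π/20 sin 23π/90 = 0.8192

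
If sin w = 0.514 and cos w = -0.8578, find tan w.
tan w = sin w / cos w = -0.5992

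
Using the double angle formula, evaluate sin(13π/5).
sin(13π/5) = 2 sin 13π/10 cos 13π/10 = 0.9511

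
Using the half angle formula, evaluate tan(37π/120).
tan(37π/120) = sin 37π/60 / (1 + cos 37π/60) = 1.455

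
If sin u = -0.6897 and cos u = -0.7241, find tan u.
tan u = sin u / cos u = 0.9525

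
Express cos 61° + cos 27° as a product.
cos 61° + cos 27° = 2 cos(44°) cos(17°)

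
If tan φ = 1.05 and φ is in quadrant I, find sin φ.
sin φ = 0.7241 (using tan²φ + 1 = sec²φ)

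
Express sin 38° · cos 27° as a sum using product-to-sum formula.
sin 38° cos 27° = (1/2)[sin(38°+27°) + sin(38°-27°)]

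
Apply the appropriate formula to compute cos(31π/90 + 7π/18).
cos(31π/90 + 7π/18) = cos 31π/90 cos 7π/18 - sin 31π/90 sin 7π/18 = -0.6691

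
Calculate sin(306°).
sin(306°) = -0.809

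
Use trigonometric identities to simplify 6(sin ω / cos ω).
6(sin ω / cos ω) = 6(tan ω) (using Quotient identity)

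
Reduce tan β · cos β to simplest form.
tan β · cos β = sin β (using Quotient identity)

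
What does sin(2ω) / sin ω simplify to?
sin(2ω) / sin ω = 2 cos ω (using Double angle)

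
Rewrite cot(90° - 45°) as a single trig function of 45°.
cot(90° - 45°) = tan(45°)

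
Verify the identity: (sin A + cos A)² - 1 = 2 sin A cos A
LHS = sin²A + 2 sin A cos A + cos²A - 1 = (sin²A + cos²A) + 2 sin A cos A - 1 = 1 + 2 sin A cos A - 1 = 2 sin A cos A = RHS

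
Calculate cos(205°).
cos(205°) = -0.9063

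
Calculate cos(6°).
cos(6°) = 0.9945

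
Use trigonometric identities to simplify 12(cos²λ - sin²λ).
12(cos²λ - sin²λ) = 12(cos(2λ)) (using Double angle)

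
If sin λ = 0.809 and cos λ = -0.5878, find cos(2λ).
cos(2λ) = cos²λ - sin²λ = -0.309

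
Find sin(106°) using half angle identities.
sin(106°) = √((1 - cos 212°)/2) = 0.9613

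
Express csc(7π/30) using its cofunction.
csc(7π/30) = sec(π/2 - 7π/30) = sec(4π/15)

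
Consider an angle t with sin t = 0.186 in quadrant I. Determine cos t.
cos t = √(1 - sin²t) = 0.9825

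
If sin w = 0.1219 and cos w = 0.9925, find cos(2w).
cos(2w) = cos²w - sin²w = 0.9702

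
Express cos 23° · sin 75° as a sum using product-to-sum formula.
cos 23° sin 75° = (1/2)[sin(23°+75°) - sin(23°-75°)]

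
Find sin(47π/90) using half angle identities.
sin(47π/90) = √((1 - cos 47π/45)/2) = 0.9976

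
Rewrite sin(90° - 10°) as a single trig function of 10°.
sin(90° - 10°) = cos(10°)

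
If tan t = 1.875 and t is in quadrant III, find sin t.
sin t = -0.8824 (using tan²t + 1 = sec²t)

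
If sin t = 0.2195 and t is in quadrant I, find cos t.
cos t = 0.9756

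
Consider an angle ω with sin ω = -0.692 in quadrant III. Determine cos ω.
cos ω = ±√(1 - sin²ω) = -0.7219 (negative in QIII)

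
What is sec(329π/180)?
sec(329π/180) = 1.167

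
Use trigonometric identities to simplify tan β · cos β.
tan β · cos β = sin β (using Quotient identity)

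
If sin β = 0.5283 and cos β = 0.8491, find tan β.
tan β = sin β / cos β = 0.6222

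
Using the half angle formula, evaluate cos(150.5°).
cos(150.5°) = -√((1 + cos 301°)/2) = -0.8704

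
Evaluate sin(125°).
sin(125°) = 0.8192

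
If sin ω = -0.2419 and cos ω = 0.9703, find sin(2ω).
sin(2ω) = 2 sin ω cos ω = -0.4694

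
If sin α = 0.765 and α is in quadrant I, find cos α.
cos α = 0.644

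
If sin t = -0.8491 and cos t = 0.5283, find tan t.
tan t = sin t / cos t = -1.607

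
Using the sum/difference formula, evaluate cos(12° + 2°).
cos(12° + 2°) = cos 12° cos 2° - sin 12° sin 2° = 0.9703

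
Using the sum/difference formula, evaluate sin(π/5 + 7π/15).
sin(π/5 + 7π/15) = sin π/5 cos 7π/15 + cos π/5 sin 7π/15 = √3/2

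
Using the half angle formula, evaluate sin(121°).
sin(121°) = √((1 - cos 242°)/2) = 0.8572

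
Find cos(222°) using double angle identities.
cos(222°) = cos²111° - sin²111° = -0.7431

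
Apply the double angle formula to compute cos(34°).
cos(34°) = cos²17° - sin²17° = 0.829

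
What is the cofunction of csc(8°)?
csc(8°) = sec(90° - 8°) = sec(82°)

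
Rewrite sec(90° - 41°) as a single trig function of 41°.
sec(90° - 41°) = csc(41°)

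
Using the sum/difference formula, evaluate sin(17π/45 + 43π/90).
sin(17π/45 + 43π/90) = sin 17π/45 cos 43π/90 + cos 17π/45 sin 43π/90 = 0.4384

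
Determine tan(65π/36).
tan(65π/36) = -0.7002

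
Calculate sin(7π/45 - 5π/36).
sin(7π/45 - 5π/36) = sin 7π/45 cos 5π/36 - cos 7π/45 sin 5π/36 = 0.05234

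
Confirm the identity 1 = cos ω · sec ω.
RHS = cos ω · (1/cos ω) = 1 = LHS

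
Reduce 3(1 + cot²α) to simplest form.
3(1 + cot²α) = 3(csc²α) (using Pythagorean identity)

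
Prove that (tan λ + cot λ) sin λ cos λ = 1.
LHS = (sin λ/cos λ + cos λ/sin λ) sin λ cos λ = ((sin²λ + cos²λ)/(sin λ cos λ)) · sin λ cos λ = sin²λ + cos²λ = 1 = RHS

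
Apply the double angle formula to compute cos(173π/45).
cos(173π/45) = cos²173π/90 - sin²173π/90 = 0.8829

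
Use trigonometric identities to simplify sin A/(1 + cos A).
sin A/(1 + cos A) = tan(A/2) (using Half angle)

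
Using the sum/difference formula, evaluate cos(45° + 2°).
cos(45° + 2°) = cos 45° cos 2° - sin 45° sin 2° = 0.682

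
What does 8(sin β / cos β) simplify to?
8(sin β / cos β) = 8(tan β) (using Quotient identity)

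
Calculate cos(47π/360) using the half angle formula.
cos(47π/360) = √((1 + cos 47π/180)/2) = 0.9171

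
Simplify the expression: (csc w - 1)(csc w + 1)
(csc w - 1)(csc w + 1) = cot²w (using Diff. of squares)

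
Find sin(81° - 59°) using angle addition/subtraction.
sin(81° - 59°) = sin 81° cos 59° - cos 81° sin 59° = 0.3746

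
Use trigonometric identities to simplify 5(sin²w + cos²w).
5(sin²w + cos²w) = 5 (using Pythagorean identity)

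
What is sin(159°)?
sin(159°) = 0.3584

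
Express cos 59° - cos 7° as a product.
cos 59° - cos 7° = -2 sin(33°) sin(26°)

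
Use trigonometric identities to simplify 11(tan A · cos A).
11(tan A · cos A) = 11(sin A) (using Quotient identity)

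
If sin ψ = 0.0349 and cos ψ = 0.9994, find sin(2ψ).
sin(2ψ) = 2 sin ψ cos ψ = 0.06976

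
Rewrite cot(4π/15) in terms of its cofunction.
cot(4π/15) = tan(π/2 - 4π/15) = tan(7π/30)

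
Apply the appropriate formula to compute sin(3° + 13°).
sin(3° + 13°) = sin 3° cos 13° + cos 3° sin 13° = 0.2756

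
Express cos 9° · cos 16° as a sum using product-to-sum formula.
cos 9° cos 16° = (1/2)[cos(9°-16°) + cos(9°+16°)]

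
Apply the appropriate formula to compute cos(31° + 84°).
cos(31° + 84°) = cos 31° cos 84° - sin 31° sin 84° = -0.4226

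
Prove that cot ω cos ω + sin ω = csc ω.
LHS = cos²ω/sin ω + sin ω = (cos²ω + sin²ω)/sin ω = 1/sin ω = csc ω = RHS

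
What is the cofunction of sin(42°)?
sin(42°) = cos(90° - 42°) = cos(48°)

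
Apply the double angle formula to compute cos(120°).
cos(120°) = cos²60° - sin²60° = -1/2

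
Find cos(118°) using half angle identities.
cos(118°) = -√((1 + cos 236°)/2) = -0.4695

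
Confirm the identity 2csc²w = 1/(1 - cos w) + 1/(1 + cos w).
RHS = [(1 + cos w) + (1 - cos w)] / [(1 - cos w)(1 + cos w)] = 2/(1 - cos²w) = 2/sin²w = 2csc²w = LHS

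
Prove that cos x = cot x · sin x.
RHS = (cos x/sin x) · sin x = cos x = LHS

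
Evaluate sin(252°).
sin(252°) = -0.9511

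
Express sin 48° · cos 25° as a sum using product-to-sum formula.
sin 48° cos 25° = (1/2)[sin(48°+25°) + sin(48°-25°)]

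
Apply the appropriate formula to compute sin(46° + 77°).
sin(46° + 77°) = sin 46° cos 77° + cos 46° sin 77° = 0.8387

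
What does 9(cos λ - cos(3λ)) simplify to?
9(cos λ - cos(3λ)) = 9(2 sin(2λ) sin λ) (using Sum-to-product)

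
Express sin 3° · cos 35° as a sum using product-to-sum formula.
sin 3° cos 35° = (1/2)[sin(3°+35°) + sin(3°-35°)]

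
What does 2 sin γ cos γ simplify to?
2 sin γ cos γ = sin(2γ) (using Double angle)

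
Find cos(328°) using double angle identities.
cos(328°) = cos²164° - sin²164° = 0.848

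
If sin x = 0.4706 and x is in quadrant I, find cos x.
cos x = 0.8823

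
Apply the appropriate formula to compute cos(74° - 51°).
cos(74° - 51°) = cos 74° cos 51° + sin 74° sin 51° = 0.9205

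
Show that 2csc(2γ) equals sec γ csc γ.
LHS = 2/sin(2γ) = 2/(2 sin γ cos γ) = 1/(sin γ cos γ) = (1/cos γ)(1/sin γ) = sec γ csc γ = RHS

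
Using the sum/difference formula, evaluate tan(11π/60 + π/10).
tan(11π/60 + π/10) = (tan 11π/60 + tan π/10)/(1 - tan 11π/60 tan π/10) = 1.235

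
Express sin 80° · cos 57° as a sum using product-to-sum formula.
sin 80° cos 57° = (1/2)[sin(80°+57°) + sin(80°-57°)]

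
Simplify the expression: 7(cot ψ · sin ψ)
7(cot ψ · sin ψ) = 7(cos ψ) (using Quotient identity)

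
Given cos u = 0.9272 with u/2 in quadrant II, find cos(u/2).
cos(u/2) = ±√((1 + cos u)/2); negative since u/2 ∈ QII, so cos(u/2) = -0.9816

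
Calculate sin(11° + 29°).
sin(11° + 29°) = sin 11° cos 29° + cos 11° sin 29° = 0.6428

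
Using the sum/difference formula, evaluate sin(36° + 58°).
sin(36° + 58°) = sin 36° cos 58° + cos 36° sin 58° = 0.9976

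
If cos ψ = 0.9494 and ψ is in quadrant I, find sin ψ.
sin ψ = 0.3141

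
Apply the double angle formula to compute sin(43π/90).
sin(43π/90) = 2 sin 43π/180 cos 43π/180 = 0.9976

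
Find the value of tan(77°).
tan(77°) = 4.331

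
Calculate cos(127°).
cos(127°) = -0.6018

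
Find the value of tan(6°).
tan(6°) = 0.1051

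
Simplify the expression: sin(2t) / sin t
sin(2t) / sin t = 2 cos t (using Double angle)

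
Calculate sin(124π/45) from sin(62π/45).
sin(124π/45) = 2 sin 62π/45 cos 62π/45 = 0.6947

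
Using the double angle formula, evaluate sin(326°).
sin(326°) = 2 sin 163° cos 163° = -0.5592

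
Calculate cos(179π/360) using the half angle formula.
cos(179π/360) = √((1 + cos 179π/180)/2) = 0.008727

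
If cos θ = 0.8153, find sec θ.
sec θ = 1/cos θ = 1.227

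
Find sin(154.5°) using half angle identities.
sin(154.5°) = √((1 - cos 309°)/2) = 0.4305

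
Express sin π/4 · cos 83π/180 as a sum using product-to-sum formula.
sin π/4 cos 83π/180 = (1/2)[sin(π/4+83π/180) + sin(π/4-83π/180)]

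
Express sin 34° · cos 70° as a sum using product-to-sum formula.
sin 34° cos 70° = (1/2)[sin(34°+70°) + sin(34°-70°)]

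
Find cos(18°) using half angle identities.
cos(18°) = √((1 + cos 36°)/2) = 0.9511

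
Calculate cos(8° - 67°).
cos(8° - 67°) = cos 8° cos 67° + sin 8° sin 67° = 0.515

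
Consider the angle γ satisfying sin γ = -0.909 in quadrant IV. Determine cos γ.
cos γ = √(1 - sin²γ) = 0.4168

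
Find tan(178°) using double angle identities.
tan(178°) = 2 tan 89° / (1 - tan²89°) = -0.03492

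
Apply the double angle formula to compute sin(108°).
sin(108°) = 2 sin 54° cos 54° = 0.9511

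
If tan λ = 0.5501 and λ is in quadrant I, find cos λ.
cos λ = 0.8762 (using tan²λ + 1 = sec²λ)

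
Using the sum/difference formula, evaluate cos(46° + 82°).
cos(46° + 82°) = cos 46° cos 82° - sin 46° sin 82° = -0.6157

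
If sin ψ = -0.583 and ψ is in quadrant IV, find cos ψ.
cos ψ = 0.8125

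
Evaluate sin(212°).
sin(212°) = -0.5299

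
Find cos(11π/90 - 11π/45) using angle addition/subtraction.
cos(11π/90 - 11π/45) = cos 11π/90 cos 11π/45 + sin 11π/90 sin 11π/45 = 0.9272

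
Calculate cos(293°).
cos(293°) = 0.3907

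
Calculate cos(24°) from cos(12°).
cos(24°) = 2cos²12° - 1 = 0.9135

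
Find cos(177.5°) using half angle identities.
cos(177.5°) = -√((1 + cos 355°)/2) = -0.999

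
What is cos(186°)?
cos(186°) = -0.9945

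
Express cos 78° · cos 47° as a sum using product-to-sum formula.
cos 78° cos 47° = (1/2)[cos(78°-47°) + cos(78°+47°)]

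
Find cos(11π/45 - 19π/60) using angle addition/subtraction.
cos(11π/45 - 19π/60) = cos 11π/45 cos 19π/60 + sin 11π/45 sin 19π/60 = 0.9744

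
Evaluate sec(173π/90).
sec(173π/90) = 1.031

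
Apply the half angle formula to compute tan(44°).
tan(44°) = sin 88° / (1 + cos 88°) = 0.9657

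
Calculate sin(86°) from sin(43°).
sin(86°) = 2 sin 43° cos 43° = 0.9976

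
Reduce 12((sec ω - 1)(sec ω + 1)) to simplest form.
12((sec ω - 1)(sec ω + 1)) = 12(tan²ω) (using Diff. of squares)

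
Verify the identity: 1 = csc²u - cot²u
RHS = 1/sin²u - cos²u/sin²u = (1 - cos²u)/sin²u = sin²u/sin²u = 1 = LHS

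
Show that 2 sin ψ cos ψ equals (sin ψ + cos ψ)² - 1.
RHS = sin²ψ + 2 sin ψ cos ψ + cos²ψ - 1 = (sin²ψ + cos²ψ) + 2 sin ψ cos ψ - 1 = 1 + 2 sin ψ cos ψ - 1 = 2 sin ψ cos ψ = LHS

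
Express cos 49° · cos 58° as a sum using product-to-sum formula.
cos 49° cos 58° = (1/2)[cos(49°-58°) + cos(49°+58°)]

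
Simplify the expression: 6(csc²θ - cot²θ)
6(csc²θ - cot²θ) = 6 (using Pythagorean identity)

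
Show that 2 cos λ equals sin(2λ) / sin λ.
RHS = 2 sin λ cos λ / sin λ = 2 cos λ = LHS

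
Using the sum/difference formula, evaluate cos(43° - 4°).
cos(43° - 4°) = cos 43° cos 4° + sin 43° sin 4° = 0.7771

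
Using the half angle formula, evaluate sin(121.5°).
sin(121.5°) = √((1 - cos 243°)/2) = 0.8526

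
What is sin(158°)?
sin(158°) = 0.3746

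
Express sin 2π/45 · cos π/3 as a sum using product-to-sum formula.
sin 2π/45 cos π/3 = (1/2)[sin(2π/45+π/3) + sin(2π/45-π/3)]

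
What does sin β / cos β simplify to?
sin β / cos β = tan β (using Quotient identity)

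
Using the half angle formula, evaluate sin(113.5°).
sin(113.5°) = √((1 - cos 227°)/2) = 0.9171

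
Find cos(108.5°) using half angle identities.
cos(108.5°) = -√((1 + cos 217°)/2) = -0.3173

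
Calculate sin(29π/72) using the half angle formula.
sin(29π/72) = √((1 - cos 29π/36)/2) = 0.9537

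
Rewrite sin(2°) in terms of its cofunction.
sin(2°) = cos(90° - 2°) = cos(88°)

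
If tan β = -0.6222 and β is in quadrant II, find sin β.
sin β = 0.5283 (using tan²β + 1 = sec²β)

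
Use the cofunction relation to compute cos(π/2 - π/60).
cos(π/2 - π/60) = sin(π/60) = 0.05234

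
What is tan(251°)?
tan(251°) = 2.904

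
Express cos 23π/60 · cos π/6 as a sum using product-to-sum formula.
cos 23π/60 cos π/6 = (1/2)[cos(23π/60-π/6) + cos(23π/60+π/6)]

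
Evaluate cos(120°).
cos(120°) = -1/2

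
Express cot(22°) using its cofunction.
cot(22°) = tan(90° - 22°) = tan(68°)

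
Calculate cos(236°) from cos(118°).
cos(236°) = cos²118° - sin²118° = -0.5592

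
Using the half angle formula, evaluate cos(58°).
cos(58°) = √((1 + cos 116°)/2) = 0.5299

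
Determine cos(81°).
cos(81°) = 0.1564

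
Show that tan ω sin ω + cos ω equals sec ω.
LHS = sin²ω/cos ω + cos ω = (sin²ω + cos²ω)/cos ω = 1/cos ω = sec ω = RHS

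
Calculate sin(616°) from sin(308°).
sin(616°) = 2 sin 308° cos 308° = -0.9703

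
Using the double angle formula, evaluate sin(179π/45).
sin(179π/45) = 2 sin 179π/90 cos 179π/90 = -0.06976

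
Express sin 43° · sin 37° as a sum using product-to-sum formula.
sin 43° sin 37° = (1/2)[cos(43°-37°) - cos(43°+37°)]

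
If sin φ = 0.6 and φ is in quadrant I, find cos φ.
cos φ = 0.8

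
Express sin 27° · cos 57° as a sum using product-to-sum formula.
sin 27° cos 57° = (1/2)[sin(27°+57°) + sin(27°-57°)]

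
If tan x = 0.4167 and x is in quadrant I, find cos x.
cos x = 0.9231 (using tan²x + 1 = sec²x)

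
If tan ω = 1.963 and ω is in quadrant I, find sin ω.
sin ω = 0.891 (using tan²ω + 1 = sec²ω)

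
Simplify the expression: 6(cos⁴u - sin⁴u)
6(cos⁴u - sin⁴u) = 6(cos(2u)) (using Factoring + double angle)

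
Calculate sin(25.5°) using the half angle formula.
sin(25.5°) = √((1 - cos 51°)/2) = 0.4305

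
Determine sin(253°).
sin(253°) = -0.9563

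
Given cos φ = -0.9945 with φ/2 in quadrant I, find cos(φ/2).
cos(φ/2) = ±√((1 + cos φ)/2); positive since φ/2 ∈ QI, so cos(φ/2) = 0.05244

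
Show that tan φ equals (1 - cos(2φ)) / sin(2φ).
RHS = 2sin²φ / (2 sin φ cos φ) = sin φ/cos φ = tan φ = LHS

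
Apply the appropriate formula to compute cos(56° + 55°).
cos(56° + 55°) = cos 56° cos 55° - sin 56° sin 55° = -0.3584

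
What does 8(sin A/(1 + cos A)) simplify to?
8(sin A/(1 + cos A)) = 8(tan(A/2)) (using Half angle)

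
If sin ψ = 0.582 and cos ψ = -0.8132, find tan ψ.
tan ψ = sin ψ / cos ψ = -0.7157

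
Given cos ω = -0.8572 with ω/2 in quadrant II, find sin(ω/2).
sin(ω/2) = ±√((1 - cos ω)/2); positive since ω/2 ∈ QII, so sin(ω/2) = 0.9636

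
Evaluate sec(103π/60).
sec(103π/60) = 1.589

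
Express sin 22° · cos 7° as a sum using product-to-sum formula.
sin 22° cos 7° = (1/2)[sin(22°+7°) + sin(22°-7°)]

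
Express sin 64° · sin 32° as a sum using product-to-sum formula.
sin 64° sin 32° = (1/2)[cos(64°-32°) - cos(64°+32°)]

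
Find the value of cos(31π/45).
cos(31π/45) = -0.5592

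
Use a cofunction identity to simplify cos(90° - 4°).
cos(90° - 4°) = sin(4°)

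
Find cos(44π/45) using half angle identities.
cos(44π/45) = -√((1 + cos 88π/45)/2) = -0.9976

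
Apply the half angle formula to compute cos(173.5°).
cos(173.5°) = -√((1 + cos 347°)/2) = -0.9936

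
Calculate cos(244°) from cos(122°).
cos(244°) = cos²122° - sin²122° = -0.4384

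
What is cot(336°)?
cot(336°) = -2.246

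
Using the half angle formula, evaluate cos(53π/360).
cos(53π/360) = √((1 + cos 53π/180)/2) = 0.8949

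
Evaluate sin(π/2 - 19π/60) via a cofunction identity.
sin(π/2 - 19π/60) = cos(19π/60) = 0.5446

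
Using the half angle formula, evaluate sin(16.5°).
sin(16.5°) = √((1 - cos 33°)/2) = 0.284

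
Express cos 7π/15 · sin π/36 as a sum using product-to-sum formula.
cos 7π/15 sin π/36 = (1/2)[sin(7π/15+π/36) - sin(7π/15-π/36)]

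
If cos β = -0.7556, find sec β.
sec β = 1/cos β = -1.323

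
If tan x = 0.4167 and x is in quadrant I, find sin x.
sin x = 0.3846 (using tan²x + 1 = sec²x)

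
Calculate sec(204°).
sec(204°) = -1.095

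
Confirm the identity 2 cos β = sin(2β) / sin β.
RHS = 2 sin β cos β / sin β = 2 cos β = LHS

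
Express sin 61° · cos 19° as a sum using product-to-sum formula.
sin 61° cos 19° = (1/2)[sin(61°+19°) + sin(61°-19°)]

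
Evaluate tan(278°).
tan(278°) = -7.115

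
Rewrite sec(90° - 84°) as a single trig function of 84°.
sec(90° - 84°) = csc(84°)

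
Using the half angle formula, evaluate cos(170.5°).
cos(170.5°) = -√((1 + cos 341°)/2) = -0.9863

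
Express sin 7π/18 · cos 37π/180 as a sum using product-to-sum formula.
sin 7π/18 cos 37π/180 = (1/2)[sin(7π/18+37π/180) + sin(7π/18-37π/180)]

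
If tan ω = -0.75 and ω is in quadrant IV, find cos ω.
cos ω = 0.8 (using tan²ω + 1 = sec²ω)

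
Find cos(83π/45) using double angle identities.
cos(83π/45) = cos²83π/90 - sin²83π/90 = 0.8829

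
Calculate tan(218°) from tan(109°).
tan(218°) = 2 tan 109° / (1 - tan²109°) = 0.7813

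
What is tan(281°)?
tan(281°) = -5.145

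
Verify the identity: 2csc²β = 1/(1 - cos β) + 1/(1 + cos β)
RHS = [(1 + cos β) + (1 - cos β)] / [(1 - cos β)(1 + cos β)] = 2/(1 - cos²β) = 2/sin²β = 2csc²β = LHS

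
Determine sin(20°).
sin(20°) = 0.342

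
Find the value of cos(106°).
cos(106°) = -0.2756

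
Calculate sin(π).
sin(π) = 0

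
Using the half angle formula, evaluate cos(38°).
cos(38°) = √((1 + cos 76°)/2) = 0.788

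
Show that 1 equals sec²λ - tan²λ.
RHS = 1/cos²λ - sin²λ/cos²λ = (1 - sin²λ)/cos²λ = cos²λ/cos²λ = 1 = LHS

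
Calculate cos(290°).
cos(290°) = 0.342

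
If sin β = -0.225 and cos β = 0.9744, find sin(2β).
sin(2β) = 2 sin β cos β = -0.4385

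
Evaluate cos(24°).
cos(24°) = 0.9135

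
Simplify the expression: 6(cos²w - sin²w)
6(cos²w - sin²w) = 6(cos(2w)) (using Double angle)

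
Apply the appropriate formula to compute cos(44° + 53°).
cos(44° + 53°) = cos 44° cos 53° - sin 44° sin 53° = -0.1219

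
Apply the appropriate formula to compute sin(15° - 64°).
sin(15° - 64°) = sin 15° cos 64° - cos 15° sin 64° = -0.7547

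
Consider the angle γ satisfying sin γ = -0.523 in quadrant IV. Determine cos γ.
cos γ = √(1 - sin²γ) = 0.8523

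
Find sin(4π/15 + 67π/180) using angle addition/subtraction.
sin(4π/15 + 67π/180) = sin 4π/15 cos 67π/180 + cos 4π/15 sin 67π/180 = 0.9063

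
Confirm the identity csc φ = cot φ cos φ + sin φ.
RHS = cos²φ/sin φ + sin φ = (cos²φ + sin²φ)/sin φ = 1/sin φ = csc φ = LHS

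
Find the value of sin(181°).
sin(181°) = -0.01745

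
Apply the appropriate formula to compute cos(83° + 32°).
cos(83° + 32°) = cos 83° cos 32° - sin 83° sin 32° = -0.4226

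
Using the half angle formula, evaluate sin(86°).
sin(86°) = √((1 - cos 172°)/2) = 0.9976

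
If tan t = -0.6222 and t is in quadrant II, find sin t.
sin t = 0.5283 (using tan²t + 1 = sec²t)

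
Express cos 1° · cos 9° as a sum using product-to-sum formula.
cos 1° cos 9° = (1/2)[cos(1°-9°) + cos(1°+9°)]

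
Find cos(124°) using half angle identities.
cos(124°) = -√((1 + cos 248°)/2) = -0.5592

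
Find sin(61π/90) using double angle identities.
sin(61π/90) = 2 sin 61π/180 cos 61π/180 = 0.848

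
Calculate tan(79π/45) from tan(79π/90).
tan(79π/45) = 2 tan 79π/90 / (1 - tan²79π/90) = -0.9657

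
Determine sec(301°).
sec(301°) = 1.942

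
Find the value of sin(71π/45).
sin(71π/45) = -0.9703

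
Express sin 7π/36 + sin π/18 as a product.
sin 7π/36 + sin π/18 = 2 sin(π/8) cos(5π/72)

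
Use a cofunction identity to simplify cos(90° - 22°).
cos(90° - 22°) = sin(22°)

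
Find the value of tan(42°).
tan(42°) = 0.9004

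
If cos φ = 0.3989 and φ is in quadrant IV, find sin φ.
sin φ = -0.917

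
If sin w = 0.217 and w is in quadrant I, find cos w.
cos w = 0.9762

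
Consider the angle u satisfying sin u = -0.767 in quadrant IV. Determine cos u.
cos u = √(1 - sin²u) = 0.6416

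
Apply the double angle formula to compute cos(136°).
cos(136°) = cos²68° - sin²68° = -0.7193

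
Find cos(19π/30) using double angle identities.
cos(19π/30) = cos²19π/60 - sin²19π/60 = -0.4067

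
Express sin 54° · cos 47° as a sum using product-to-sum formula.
sin 54° cos 47° = (1/2)[sin(54°+47°) + sin(54°-47°)]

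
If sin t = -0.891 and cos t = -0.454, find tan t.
tan t = sin t / cos t = 1.963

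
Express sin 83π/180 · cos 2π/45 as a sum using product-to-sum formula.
sin 83π/180 cos 2π/45 = (1/2)[sin(83π/180+2π/45) + sin(83π/180-2π/45)]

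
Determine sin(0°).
sin(0°) = 0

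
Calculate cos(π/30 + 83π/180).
cos(π/30 + 83π/180) = cos π/30 cos 83π/180 - sin π/30 sin 83π/180 = 0.01745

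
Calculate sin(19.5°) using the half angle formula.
sin(19.5°) = √((1 - cos 39°)/2) = 0.3338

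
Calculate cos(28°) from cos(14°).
cos(28°) = cos²14° - sin²14° = 0.8829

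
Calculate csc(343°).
csc(343°) = -3.42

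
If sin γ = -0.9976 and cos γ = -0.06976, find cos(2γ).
cos(2γ) = cos²γ - sin²γ = -0.9903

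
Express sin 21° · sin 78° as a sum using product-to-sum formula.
sin 21° sin 78° = (1/2)[cos(21°-78°) - cos(21°+78°)]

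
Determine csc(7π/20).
csc(7π/20) = 1.122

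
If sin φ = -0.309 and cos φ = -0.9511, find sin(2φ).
sin(2φ) = 2 sin φ cos φ = 0.5878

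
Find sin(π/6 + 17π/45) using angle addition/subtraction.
sin(π/6 + 17π/45) = sin π/6 cos 17π/45 + cos π/6 sin 17π/45 = 0.9903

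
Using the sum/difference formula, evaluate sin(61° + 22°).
sin(61° + 22°) = sin 61° cos 22° + cos 61° sin 22° = 0.9925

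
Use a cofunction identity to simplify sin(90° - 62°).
sin(90° - 62°) = cos(62°)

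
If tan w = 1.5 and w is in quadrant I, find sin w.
sin w = 0.8321 (using tan²w + 1 = sec²w)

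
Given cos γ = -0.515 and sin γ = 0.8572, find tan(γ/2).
tan(γ/2) = sin γ / (1 + cos γ) = 1.767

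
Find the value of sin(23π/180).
sin(23π/180) = 0.3907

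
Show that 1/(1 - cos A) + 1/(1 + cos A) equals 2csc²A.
LHS = [(1 + cos A) + (1 - cos A)] / [(1 - cos A)(1 + cos A)] = 2/(1 - cos²A) = 2/sin²A = 2csc²A = RHS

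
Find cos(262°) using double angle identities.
cos(262°) = 1 - 2sin²131° = -0.1392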